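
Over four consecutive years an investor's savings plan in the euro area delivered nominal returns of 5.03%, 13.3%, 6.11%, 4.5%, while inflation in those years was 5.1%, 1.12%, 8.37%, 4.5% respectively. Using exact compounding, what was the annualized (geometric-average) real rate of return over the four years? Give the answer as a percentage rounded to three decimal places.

2.326%

Nominal growth factor = 1.0503 × 1.1330 × 1.0611 × 1.0450 = 1.31951971
Price-level growth factor = 1.0510 × 1.0112 × 1.0837 × 1.0450 = 1.20355278
Real growth factor = 1.31951971 / 1.20355278 = 1.09635383
Annualized real rate = 1.09635383^(1/4) − 1 = 2.3264% → 2.326%.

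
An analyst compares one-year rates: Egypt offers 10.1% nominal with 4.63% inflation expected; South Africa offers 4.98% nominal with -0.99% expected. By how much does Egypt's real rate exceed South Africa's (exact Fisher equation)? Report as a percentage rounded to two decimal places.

Egypt: (1 + 0.1010)/(1 + 0.0463) − 1 = 5.2279%
South Africa: (1 + 0.0498)/(1 − 0.0099) − 1 = 6.0297%
Differential = 5.2279% − 6.0297% = -0.8017% → -0.80%.

-0.80%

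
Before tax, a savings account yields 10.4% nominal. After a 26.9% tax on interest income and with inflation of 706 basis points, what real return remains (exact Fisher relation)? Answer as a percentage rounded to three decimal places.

After-tax nominal return = 10.4% × (1 − 0.269) = 7.6024%.
1 + r = 1.076024 / 1.07060 = 1.005066
After-tax real rate = 1.005066 − 1 → 0.507%.

0.507%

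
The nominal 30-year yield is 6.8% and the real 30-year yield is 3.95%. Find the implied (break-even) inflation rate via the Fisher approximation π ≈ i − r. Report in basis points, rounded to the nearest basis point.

285 basis points

π ≈ i − r = 6.8% − 3.95% → 285 basis points.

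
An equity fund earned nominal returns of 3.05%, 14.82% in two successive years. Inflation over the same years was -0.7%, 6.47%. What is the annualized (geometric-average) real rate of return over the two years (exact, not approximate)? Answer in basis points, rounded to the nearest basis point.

Compound the nominal returns: 1.0305 × 1.1482 = 1.18322010.
Compound inflation: 0.9930 × 1.0647 = 1.05724710.
Deflate: 1.18322010 / 1.05724710 = 1.11915190.
Annualized real rate = 1.11915190^(1/2) − 1 = 5.7900% → 579 basis points.

579 basis points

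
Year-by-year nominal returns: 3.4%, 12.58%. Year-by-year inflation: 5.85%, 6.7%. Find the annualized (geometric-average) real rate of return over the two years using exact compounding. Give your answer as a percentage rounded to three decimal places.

1.523%

Compound the nominal returns: 1.0340 × 1.1258 = 1.16407720.
Compound inflation: 1.0585 × 1.0670 = 1.12941950.
Deflate: 1.16407720 / 1.12941950 = 1.03068630.
Annualized real rate = 1.03068630^(1/2) − 1 = 1.5227% → 1.523%.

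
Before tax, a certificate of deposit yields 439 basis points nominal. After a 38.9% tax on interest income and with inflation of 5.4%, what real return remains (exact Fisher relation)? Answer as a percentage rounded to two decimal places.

After-tax nominal return = 4.39% × (1 − 0.389) = 2.68229%.
1 + r = 1.0268229 / 1.05400 = 0.974215
After-tax real rate = 0.974215 − 1 → -2.58%.

-2.58%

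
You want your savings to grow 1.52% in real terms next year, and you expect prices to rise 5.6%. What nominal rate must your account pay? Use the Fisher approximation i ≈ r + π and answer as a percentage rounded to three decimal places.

7.120%

i ≈ r + π = 1.52% + 5.6% = 7.120%.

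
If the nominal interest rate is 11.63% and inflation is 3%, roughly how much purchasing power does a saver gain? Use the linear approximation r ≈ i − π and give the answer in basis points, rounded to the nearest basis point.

r ≈ i − π = 11.63% − 3% = 863 basis points.

863 basis points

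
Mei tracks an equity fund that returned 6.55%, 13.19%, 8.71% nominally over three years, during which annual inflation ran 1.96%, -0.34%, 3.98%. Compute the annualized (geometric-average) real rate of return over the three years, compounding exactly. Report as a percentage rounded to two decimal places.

7.46%

Nominal growth factor = 1.0655 × 1.1319 × 1.0871 = 1.31108549
Price-level growth factor = 1.0196 × 0.9966 × 1.0398 = 1.05657547
Real growth factor = 1.31108549 / 1.05657547 = 1.24088201
Annualized real rate = 1.24088201^(1/3) − 1 = 7.4592% → 7.46%.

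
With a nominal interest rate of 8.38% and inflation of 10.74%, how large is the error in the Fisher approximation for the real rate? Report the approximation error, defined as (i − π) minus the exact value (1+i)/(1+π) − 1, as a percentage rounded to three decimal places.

Approximate: r ≈ 8.380% − 10.740% = -2.3600%
Exact: (1 + 0.0838)/(1 + 0.1074) − 1 = -2.1311%
Error = -2.3600% − (-2.1311%) = -0.2289% → -0.229%.

-0.229%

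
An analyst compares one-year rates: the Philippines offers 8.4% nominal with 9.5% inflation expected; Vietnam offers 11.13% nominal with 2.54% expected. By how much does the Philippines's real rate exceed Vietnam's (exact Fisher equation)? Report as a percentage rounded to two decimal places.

The Philippines: (1 + 0.0840)/(1 + 0.0950) − 1 = -1.0046%
Vietnam: (1 + 0.1113)/(1 + 0.0254) − 1 = 8.3772%
Differential = -1.0046% − 8.3772% = -9.3818% → -9.38%.

-9.38%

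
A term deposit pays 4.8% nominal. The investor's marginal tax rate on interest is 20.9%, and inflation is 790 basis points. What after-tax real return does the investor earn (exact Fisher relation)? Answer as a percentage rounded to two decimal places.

After-tax nominal return = 4.8% × (1 − 0.209) = 3.7968%.
1 + r = 1.037968 / 1.07900 = 0.961972
After-tax real rate = 0.961972 − 1 → -3.80%.

-3.80%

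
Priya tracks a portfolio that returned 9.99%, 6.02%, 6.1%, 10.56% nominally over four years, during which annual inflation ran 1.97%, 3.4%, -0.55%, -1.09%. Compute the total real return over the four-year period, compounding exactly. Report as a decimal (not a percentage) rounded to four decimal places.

0.3189

Nominal growth factor = 1.0999 × 1.0602 × 1.0610 × 1.1056 = 1.367900
Price-level growth factor = 1.0197 × 1.0340 × 0.9945 × 0.9891 = 1.037141
Real growth factor = 1.367900 / 1.037141 = 1.318914
Total real return = 1.318914 − 1 → 0.3189.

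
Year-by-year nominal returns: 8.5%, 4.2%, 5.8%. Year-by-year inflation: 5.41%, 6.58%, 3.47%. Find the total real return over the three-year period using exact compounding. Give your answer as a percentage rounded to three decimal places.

Compound the nominal returns: 1.0850 × 1.0420 × 1.0580 = 1.196143.
Compound inflation: 1.0541 × 1.0658 × 1.0347 = 1.162444.
Deflate: 1.196143 / 1.162444 = 1.028990.
Total real return = 1.028990 − 1 → 2.899%.

2.899%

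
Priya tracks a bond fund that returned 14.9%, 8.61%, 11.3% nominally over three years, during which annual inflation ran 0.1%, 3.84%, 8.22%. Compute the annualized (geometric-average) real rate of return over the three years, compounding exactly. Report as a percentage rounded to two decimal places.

Nominal growth factor = 1.1490 × 1.0861 × 1.1130 = 1.38894487
Price-level growth factor = 1.0010 × 1.0384 × 1.0822 = 1.12488024
Real growth factor = 1.38894487 / 1.12488024 = 1.23474911
Annualized real rate = 1.23474911^(1/3) − 1 = 7.2818% → 7.28%.

7.28%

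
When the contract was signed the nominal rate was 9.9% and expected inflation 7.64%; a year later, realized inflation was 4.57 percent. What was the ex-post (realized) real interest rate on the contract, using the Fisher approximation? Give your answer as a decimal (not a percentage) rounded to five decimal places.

Ex-post: 9.9% − 4.57% = 5.330%
So the realized real rate is 0.05330.

0.05330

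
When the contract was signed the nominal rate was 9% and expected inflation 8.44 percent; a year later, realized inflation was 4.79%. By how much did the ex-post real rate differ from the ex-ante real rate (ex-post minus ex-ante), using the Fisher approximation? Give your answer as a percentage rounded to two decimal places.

3.65%

Ex-ante: 9% − 8.44% = 0.560%
Ex-post: 9% − 4.79% = 4.210%
Difference (ex-post − ex-ante) = 3.6500% → 3.65%.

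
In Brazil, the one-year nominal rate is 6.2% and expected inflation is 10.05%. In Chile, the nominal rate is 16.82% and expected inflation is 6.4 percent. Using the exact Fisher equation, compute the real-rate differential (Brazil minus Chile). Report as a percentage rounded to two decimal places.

Brazil: (1 + 0.0620)/(1 + 0.1005) − 1 = -3.4984%
Chile: (1 + 0.1682)/(1 + 0.0640) − 1 = 9.7932%
Differential = -3.4984% − 9.7932% = -13.2916% → -13.29%.

-13.29%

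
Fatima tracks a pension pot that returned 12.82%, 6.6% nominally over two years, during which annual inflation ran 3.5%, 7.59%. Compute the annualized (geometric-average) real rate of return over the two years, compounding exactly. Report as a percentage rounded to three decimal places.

3.924%

Nominal growth factor = 1.1282 × 1.0660 = 1.20266120
Price-level growth factor = 1.0350 × 1.0759 = 1.11355650
Real growth factor = 1.20266120 / 1.11355650 = 1.08001812
Annualized real rate = 1.08001812^(1/2) − 1 = 3.9239% → 3.924%.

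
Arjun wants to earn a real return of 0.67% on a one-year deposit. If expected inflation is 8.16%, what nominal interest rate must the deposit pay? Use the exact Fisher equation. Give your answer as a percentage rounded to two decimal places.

8.88%

(1 + i) = (1 + r)(1 + π) = 1.00670 × 1.08160 = 1.08884672
i = 1.08884672 − 1, so the required nominal rate is 8.88%.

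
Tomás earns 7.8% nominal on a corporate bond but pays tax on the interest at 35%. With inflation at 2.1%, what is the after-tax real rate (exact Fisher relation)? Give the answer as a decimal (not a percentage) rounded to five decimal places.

After-tax nominal return = 7.8% × (1 − 0.35) = 5.0700%.
1 + r = 1.05070 / 1.02100 = 1.029089
After-tax real rate = 1.029089 − 1 → 0.02909.

0.02909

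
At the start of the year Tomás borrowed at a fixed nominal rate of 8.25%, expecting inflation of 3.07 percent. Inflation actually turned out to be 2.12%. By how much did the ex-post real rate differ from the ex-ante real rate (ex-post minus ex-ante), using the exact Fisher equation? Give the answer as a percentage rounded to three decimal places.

Ex-ante: (1 + 0.0825)/(1 + 0.0307) − 1 = 5.0257%
Ex-post: (1 + 0.0825)/(1 + 0.0212) − 1 = 6.0027%
Difference (ex-post − ex-ante) = 0.9770% → 0.977%.

0.977%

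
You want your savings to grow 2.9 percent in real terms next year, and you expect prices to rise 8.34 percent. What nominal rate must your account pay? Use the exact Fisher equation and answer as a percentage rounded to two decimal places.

(1 + i) = (1 + r)(1 + π) = 1.02900 × 1.08340 = 1.1148186
i = 1.1148186 − 1, so the required nominal rate is 11.48%.

11.48%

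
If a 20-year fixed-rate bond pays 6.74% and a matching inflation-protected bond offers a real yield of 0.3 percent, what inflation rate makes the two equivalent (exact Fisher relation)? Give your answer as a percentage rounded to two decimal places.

(1 + π) = (1 + i)/(1 + r) = 1.06740 / 1.00300 = 1.064207
Break-even inflation = 1.064207 − 1 → 6.42%.

6.42%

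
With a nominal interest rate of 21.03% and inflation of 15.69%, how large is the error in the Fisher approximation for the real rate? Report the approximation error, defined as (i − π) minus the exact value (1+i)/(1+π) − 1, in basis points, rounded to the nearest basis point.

Approximate: r ≈ 21.030% − 15.690% = 5.3400%
Exact: (1 + 0.2103)/(1 + 0.1569) − 1 = 4.6158%
Error = 5.3400% − 4.6158% = 0.7242% → 72 basis points.

72 basis points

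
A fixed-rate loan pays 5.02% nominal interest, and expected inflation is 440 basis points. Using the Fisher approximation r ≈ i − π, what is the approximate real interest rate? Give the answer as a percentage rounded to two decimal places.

r ≈ i − π = 5.02% − 4.4% = 0.62%.

0.62%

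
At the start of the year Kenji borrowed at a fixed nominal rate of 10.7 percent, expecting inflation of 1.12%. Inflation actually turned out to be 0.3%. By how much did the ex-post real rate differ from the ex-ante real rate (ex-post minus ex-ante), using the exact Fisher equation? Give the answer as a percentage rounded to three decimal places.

Ex-ante: (1 + 0.1070)/(1 + 0.0112) − 1 = 9.4739%
Ex-post: (1 + 0.1070)/(1 + 0.0030) − 1 = 10.3689%
Difference (ex-post − ex-ante) = 0.8950% → 0.895%.

0.895%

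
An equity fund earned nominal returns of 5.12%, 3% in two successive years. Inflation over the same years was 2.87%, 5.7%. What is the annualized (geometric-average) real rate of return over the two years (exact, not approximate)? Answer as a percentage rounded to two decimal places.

Nominal growth factor = 1.0512 × 1.0300 = 1.08273600
Price-level growth factor = 1.0287 × 1.0570 = 1.08733590
Real growth factor = 1.08273600 / 1.08733590 = 0.99576957
Annualized real rate = 0.99576957^(1/2) − 1 = -0.2117% → -0.21%.

-0.21%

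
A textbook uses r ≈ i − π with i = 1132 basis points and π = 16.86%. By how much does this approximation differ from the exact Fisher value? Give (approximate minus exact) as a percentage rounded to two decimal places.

-0.80%

Approximate: r ≈ 11.320% − 16.860% = -5.5400%
Exact: (1 + 0.1132)/(1 + 0.1686) − 1 = -4.7407%
Error = -5.5400% − (-4.7407%) = -0.7993% → -0.80%.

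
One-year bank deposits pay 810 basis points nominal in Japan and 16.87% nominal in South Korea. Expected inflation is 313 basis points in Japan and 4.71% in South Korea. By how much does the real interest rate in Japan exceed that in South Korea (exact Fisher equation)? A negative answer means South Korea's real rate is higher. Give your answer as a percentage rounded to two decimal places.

Japan: (1 + 0.0810)/(1 + 0.0313) − 1 = 4.8192%
South Korea: (1 + 0.1687)/(1 + 0.0471) − 1 = 11.6130%
Differential = 4.8192% − 11.6130% = -6.7939% → -6.79%.

-6.79%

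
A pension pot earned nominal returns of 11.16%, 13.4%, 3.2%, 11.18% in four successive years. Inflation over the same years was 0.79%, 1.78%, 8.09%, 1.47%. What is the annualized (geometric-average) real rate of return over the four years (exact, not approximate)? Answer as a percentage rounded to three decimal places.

Compound the nominal returns: 1.1116 × 1.1340 × 1.0320 × 1.1118 = 1.44633188.
Compound inflation: 1.0079 × 1.0178 × 1.0809 × 1.0147 = 1.12513094.
Deflate: 1.44633188 / 1.12513094 = 1.28547872.
Annualized real rate = 1.28547872^(1/4) − 1 = 6.4796% → 6.480%.

6.480%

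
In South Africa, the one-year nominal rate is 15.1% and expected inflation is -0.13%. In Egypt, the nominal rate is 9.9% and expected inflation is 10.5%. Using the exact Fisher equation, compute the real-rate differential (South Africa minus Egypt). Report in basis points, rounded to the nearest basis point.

South Africa: (1 + 0.1510)/(1 − 0.0013) − 1 = 15.2498%
Egypt: (1 + 0.0990)/(1 + 0.1050) − 1 = -0.5430%
Differential = 15.2498% − (-0.5430%) = 15.7928% → 1579 basis points.

1579 basis points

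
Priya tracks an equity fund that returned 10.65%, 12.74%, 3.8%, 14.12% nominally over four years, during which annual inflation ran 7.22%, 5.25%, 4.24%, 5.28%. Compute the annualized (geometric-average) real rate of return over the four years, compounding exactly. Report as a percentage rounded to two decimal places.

Nominal growth factor = 1.1065 × 1.1274 × 1.0380 × 1.1412 = 1.47770780
Price-level growth factor = 1.0722 × 1.0525 × 1.0424 × 1.0528 = 1.23844917
Real growth factor = 1.47770780 / 1.23844917 = 1.19319213
Annualized real rate = 1.19319213^(1/4) − 1 = 4.5148% → 4.51%.

4.51%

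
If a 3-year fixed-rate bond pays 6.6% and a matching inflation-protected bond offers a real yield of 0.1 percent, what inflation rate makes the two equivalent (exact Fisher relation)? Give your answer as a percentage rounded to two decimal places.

(1 + π) = (1 + i)/(1 + r) = 1.06600 / 1.00100 = 1.064935
Break-even inflation = 1.064935 − 1 → 6.49%.

6.49%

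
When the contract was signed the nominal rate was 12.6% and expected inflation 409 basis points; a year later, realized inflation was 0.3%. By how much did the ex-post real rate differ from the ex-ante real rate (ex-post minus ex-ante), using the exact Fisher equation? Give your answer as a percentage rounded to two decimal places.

4.09%

Ex-ante: (1 + 0.1260)/(1 + 0.0409) − 1 = 8.1756%
Ex-post: (1 + 0.1260)/(1 + 0.0030) − 1 = 12.2632%
Difference (ex-post − ex-ante) = 4.0876% → 4.09%.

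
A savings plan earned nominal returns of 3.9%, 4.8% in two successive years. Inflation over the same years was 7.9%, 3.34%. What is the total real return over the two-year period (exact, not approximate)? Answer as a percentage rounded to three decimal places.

Compound the nominal returns: 1.0390 × 1.0480 = 1.088872.
Compound inflation: 1.0790 × 1.0334 = 1.115039.
Deflate: 1.088872 / 1.115039 = 0.976533.
Total real return = 0.976533 − 1 → -2.347%.

-2.347%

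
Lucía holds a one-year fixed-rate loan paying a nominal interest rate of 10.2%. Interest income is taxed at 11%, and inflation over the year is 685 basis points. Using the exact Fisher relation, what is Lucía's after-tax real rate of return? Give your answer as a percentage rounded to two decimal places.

After-tax nominal return = 10.2% × (1 − 0.11) = 9.0780%.
1 + r = 1.09078 / 1.06850 = 1.020852
After-tax real rate = 1.020852 − 1 → 2.09%.

2.09%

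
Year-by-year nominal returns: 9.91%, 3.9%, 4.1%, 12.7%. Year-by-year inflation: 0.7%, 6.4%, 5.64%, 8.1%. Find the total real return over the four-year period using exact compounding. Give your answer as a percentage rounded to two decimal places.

Nominal growth factor = 1.0991 × 1.0390 × 1.0410 × 1.1270 = 1.339761
Price-level growth factor = 1.0070 × 1.0640 × 1.0564 × 1.0810 = 1.223560
Real growth factor = 1.339761 / 1.223560 = 1.094970
Total real return = 1.094970 − 1 → 9.50%.

9.50%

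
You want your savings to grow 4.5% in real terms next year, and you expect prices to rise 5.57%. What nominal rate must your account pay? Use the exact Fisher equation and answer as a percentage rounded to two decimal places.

10.32%

(1 + i) = (1 + r)(1 + π) = 1.04500 × 1.05570 = 1.1032065
i = 1.1032065 − 1, so the required nominal rate is 10.32%.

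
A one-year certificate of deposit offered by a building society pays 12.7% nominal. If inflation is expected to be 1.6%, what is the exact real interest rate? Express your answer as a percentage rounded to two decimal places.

10.93%

1 + r = 1.12700 / 1.01600 = 1.109252
r = 1.109252 − 1 = 10.9252%, i.e. 10.93%.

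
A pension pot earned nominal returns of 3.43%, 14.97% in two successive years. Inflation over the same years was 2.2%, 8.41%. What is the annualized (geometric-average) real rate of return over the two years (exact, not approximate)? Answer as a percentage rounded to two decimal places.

Compound the nominal returns: 1.0343 × 1.1497 = 1.18913471.
Compound inflation: 1.0220 × 1.0841 = 1.10795020.
Deflate: 1.18913471 / 1.10795020 = 1.07327451.
Annualized real rate = 1.07327451^(1/2) − 1 = 3.5990% → 3.60%.

3.60%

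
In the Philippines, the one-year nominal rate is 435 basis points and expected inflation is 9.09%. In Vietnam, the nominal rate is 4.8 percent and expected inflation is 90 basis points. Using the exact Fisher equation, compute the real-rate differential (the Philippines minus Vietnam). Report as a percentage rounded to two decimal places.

The Philippines: (1 + 0.0435)/(1 + 0.0909) − 1 = -4.3450%
Vietnam: (1 + 0.0480)/(1 + 0.0090) − 1 = 3.8652%
Differential = -4.3450% − 3.8652% = -8.2102% → -8.21%.

-8.21%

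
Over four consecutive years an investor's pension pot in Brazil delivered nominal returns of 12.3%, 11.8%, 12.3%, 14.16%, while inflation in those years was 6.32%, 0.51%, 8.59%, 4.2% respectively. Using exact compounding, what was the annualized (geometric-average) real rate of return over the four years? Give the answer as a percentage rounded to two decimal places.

7.41%

Nominal growth factor = 1.1230 × 1.1180 × 1.1230 × 1.1416 = 1.60959004
Price-level growth factor = 1.0632 × 1.0051 × 1.0859 × 1.0420 = 1.20915449
Real growth factor = 1.60959004 / 1.20915449 = 1.33116988
Annualized real rate = 1.33116988^(1/4) − 1 = 7.4134% → 7.41%.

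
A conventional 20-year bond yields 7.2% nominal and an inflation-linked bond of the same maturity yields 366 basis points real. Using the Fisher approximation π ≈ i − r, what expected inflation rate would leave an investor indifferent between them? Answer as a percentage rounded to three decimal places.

π ≈ i − r = 7.2% − 3.66% → 3.540%.

3.540%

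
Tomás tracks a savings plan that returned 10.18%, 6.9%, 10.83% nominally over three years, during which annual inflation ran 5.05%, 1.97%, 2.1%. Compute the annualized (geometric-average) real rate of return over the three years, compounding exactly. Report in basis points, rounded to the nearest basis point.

608 basis points

Compound the nominal returns: 1.1018 × 1.0690 × 1.1083 = 1.30538256.
Compound inflation: 1.0505 × 1.0197 × 1.0210 = 1.09368994.
Deflate: 1.30538256 / 1.09368994 = 1.19355817.
Annualized real rate = 1.19355817^(1/3) − 1 = 6.0754% → 608 basis points.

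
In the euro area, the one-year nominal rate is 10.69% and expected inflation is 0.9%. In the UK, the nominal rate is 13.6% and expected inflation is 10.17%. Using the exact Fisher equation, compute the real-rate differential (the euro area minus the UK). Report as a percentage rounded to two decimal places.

The euro area: (1 + 0.1069)/(1 + 0.0090) − 1 = 9.7027%
The UK: (1 + 0.1360)/(1 + 0.1017) − 1 = 3.1134%
Differential = 9.7027% − 3.1134% = 6.5893% → 6.59%.

6.59%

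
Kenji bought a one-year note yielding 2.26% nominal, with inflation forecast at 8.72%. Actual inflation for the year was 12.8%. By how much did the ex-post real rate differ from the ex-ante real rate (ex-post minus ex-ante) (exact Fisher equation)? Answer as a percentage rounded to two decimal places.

-3.40%

Ex-ante: (1 + 0.0226)/(1 + 0.0872) − 1 = -5.9419%
Ex-post: (1 + 0.0226)/(1 + 0.1280) − 1 = -9.3440%
Difference (ex-post − ex-ante) = -3.4021% → -3.40%.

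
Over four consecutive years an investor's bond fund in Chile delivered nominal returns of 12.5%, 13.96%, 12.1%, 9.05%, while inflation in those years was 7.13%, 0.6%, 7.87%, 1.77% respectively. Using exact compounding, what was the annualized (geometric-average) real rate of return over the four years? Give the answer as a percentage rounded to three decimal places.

Nominal growth factor = 1.1250 × 1.1396 × 1.1210 × 1.0905 = 1.56724266
Price-level growth factor = 1.0713 × 1.0060 × 1.0787 × 1.0177 = 1.18312202
Real growth factor = 1.56724266 / 1.18312202 = 1.32466697
Annualized real rate = 1.32466697^(1/4) − 1 = 7.2820% → 7.282%.

7.282%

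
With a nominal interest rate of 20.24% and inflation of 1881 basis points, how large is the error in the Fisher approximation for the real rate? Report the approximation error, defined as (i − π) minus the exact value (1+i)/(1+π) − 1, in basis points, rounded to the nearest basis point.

Approximate: r ≈ 20.240% − 18.810% = 1.4300%
Exact: (1 + 0.2024)/(1 + 0.1881) − 1 = 1.2036%
Error = 1.4300% − 1.2036% = 0.2264% → 23 basis points.

23 basis points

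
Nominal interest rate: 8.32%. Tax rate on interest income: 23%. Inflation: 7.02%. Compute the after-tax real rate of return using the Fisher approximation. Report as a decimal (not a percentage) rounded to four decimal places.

-0.0061

After-tax nominal return = 8.32% × (1 − 0.23) = 6.4064%.
r ≈ 6.4064% − 7.02% → -0.0061.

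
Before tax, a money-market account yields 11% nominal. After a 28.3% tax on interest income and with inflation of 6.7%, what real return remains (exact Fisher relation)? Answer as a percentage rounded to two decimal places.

After-tax nominal return = 11% × (1 − 0.283) = 7.8870%.
1 + r = 1.07887 / 1.06700 = 1.011125
After-tax real rate = 1.011125 − 1 → 1.11%.

1.11%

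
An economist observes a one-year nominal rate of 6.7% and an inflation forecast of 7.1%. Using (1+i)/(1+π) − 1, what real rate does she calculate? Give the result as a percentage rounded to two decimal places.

By the Fisher relation, 1 + r = (1 + i)/(1 + π).
1 + r = 1.06700 / 1.07100 = 0.996265
r = 0.996265 − 1 = -0.3735%, i.e. -0.37%.

-0.37%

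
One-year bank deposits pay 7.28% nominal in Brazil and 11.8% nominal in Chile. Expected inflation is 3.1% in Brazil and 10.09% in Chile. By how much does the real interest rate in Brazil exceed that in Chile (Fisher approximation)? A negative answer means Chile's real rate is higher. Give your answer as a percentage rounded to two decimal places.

2.47%

Brazil: 7.28% − 3.1% = 4.180%
Chile: 11.8% − 10.09% = 1.710%
Differential = 2.470% → 2.47%.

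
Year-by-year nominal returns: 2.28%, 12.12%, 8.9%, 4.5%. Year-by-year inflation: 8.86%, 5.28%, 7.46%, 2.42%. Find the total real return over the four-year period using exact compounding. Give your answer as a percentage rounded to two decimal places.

Compound the nominal returns: 1.0228 × 1.1212 × 1.0890 × 1.0450 = 1.305022.
Compound inflation: 1.0886 × 1.0528 × 1.0746 × 1.0242 = 1.261380.
Deflate: 1.305022 / 1.261380 = 1.034599.
Total real return = 1.034599 − 1 → 3.46%.

3.46%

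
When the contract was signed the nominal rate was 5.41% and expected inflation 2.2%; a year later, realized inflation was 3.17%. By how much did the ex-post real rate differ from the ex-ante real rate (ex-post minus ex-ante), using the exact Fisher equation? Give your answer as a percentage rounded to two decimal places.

Ex-ante: (1 + 0.0541)/(1 + 0.0220) − 1 = 3.1409%
Ex-post: (1 + 0.0541)/(1 + 0.0317) − 1 = 2.1712%
Difference (ex-post − ex-ante) = -0.9697% → -0.97%.

-0.97%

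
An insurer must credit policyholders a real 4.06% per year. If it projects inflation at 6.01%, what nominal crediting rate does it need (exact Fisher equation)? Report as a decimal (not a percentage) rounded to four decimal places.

(1 + i) = (1 + r)(1 + π) = 1.04060 × 1.06010 = 1.10314006
i = 1.10314006 − 1, so the required nominal rate is 0.1031.

0.1031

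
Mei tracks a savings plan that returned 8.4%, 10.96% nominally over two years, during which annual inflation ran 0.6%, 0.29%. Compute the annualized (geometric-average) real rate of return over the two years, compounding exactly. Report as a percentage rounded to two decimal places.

Compound the nominal returns: 1.0840 × 1.1096 = 1.20280640.
Compound inflation: 1.0060 × 1.0029 = 1.00891740.
Deflate: 1.20280640 / 1.00891740 = 1.19217530.
Annualized real rate = 1.19217530^(1/2) − 1 = 9.1868% → 9.19%.

9.19%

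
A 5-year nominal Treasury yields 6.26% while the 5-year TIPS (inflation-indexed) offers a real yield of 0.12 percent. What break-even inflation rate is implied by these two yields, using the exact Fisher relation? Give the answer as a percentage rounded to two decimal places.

6.13%

(1 + π) = (1 + i)/(1 + r) = 1.06260 / 1.00120 = 1.061326
Break-even inflation = 1.061326 − 1 → 6.13%.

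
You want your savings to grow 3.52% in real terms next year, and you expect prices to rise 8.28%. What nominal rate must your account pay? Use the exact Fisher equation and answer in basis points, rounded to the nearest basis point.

1209 basis points

(1 + i) = (1 + r)(1 + π) = 1.03520 × 1.08280 = 1.12091456
i = 1.12091456 − 1, so the required nominal rate is 1209 basis points.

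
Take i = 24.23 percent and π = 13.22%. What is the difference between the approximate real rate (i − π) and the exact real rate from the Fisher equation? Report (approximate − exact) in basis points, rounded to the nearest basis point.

Approximate: r ≈ 24.230% − 13.220% = 11.0100%
Exact: (1 + 0.2423)/(1 + 0.1322) − 1 = 9.7244%
Error = 11.0100% − 9.7244% = 1.2856% → 129 basis points.

129 basis points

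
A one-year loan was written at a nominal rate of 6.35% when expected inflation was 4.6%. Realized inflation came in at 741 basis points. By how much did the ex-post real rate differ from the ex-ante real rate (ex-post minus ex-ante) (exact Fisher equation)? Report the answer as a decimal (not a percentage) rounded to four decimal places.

-0.0266

Ex-ante: (1 + 0.0635)/(1 + 0.0460) − 1 = 1.6730%
Ex-post: (1 + 0.0635)/(1 + 0.0741) − 1 = -0.9869%
Difference (ex-post − ex-ante) = -2.6599% → -0.0266.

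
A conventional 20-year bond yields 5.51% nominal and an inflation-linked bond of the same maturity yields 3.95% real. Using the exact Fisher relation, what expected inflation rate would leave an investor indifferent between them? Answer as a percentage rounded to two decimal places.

(1 + π) = (1 + i)/(1 + r) = 1.05510 / 1.03950 = 1.015007
Break-even inflation = 1.015007 − 1 → 1.50%.

1.50%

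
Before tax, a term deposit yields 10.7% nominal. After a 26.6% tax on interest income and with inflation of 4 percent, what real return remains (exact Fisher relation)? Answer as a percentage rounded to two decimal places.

After-tax nominal return = 10.7% × (1 − 0.266) = 7.8538%.
1 + r = 1.078538 / 1.04000 = 1.037056
After-tax real rate = 1.037056 − 1 → 3.71%.

3.71%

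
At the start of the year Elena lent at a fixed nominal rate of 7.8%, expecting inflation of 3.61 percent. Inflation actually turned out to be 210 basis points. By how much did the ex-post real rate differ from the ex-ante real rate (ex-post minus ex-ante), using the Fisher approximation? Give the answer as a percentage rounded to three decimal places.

Ex-ante: 7.8% − 3.61% = 4.190%
Ex-post: 7.8% − 2.1% = 5.700%
Difference (ex-post − ex-ante) = 1.5100% → 1.510%.

1.510%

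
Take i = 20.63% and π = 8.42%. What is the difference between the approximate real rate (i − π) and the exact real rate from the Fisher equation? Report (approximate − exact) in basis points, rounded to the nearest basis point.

95 basis points

Approximate: r ≈ 20.630% − 8.420% = 12.2100%
Exact: (1 + 0.2063)/(1 + 0.0842) − 1 = 11.2618%
Error = 12.2100% − 11.2618% = 0.9482% → 95 basis points.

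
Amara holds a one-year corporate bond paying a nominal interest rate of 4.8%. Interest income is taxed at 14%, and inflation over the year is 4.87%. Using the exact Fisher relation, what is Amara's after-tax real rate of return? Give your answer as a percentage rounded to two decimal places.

-0.71%

After-tax nominal return = 4.8% × (1 − 0.14) = 4.1280%.
1 + r = 1.04128 / 1.04870 = 0.992925
After-tax real rate = 0.992925 − 1 → -0.71%.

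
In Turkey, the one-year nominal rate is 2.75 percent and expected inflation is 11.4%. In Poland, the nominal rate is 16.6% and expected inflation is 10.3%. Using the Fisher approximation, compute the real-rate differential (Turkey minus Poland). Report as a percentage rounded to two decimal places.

-14.95%

Turkey: 2.75% − 11.4% = -8.650%
Poland: 16.6% − 10.3% = 6.300%
Differential = -14.950% → -14.95%.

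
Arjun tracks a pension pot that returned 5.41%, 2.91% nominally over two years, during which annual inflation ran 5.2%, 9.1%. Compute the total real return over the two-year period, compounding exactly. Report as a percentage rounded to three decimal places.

-5.485%

Compound the nominal returns: 1.0541 × 1.0291 = 1.084774.
Compound inflation: 1.0520 × 1.0910 = 1.147732.
Deflate: 1.084774 / 1.147732 = 0.945146.
Total real return = 0.945146 − 1 → -5.485%.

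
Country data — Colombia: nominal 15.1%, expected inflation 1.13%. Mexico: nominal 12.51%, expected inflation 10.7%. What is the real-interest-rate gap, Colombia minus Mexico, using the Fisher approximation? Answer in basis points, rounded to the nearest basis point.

1216 basis points

Colombia: 15.1% − 1.13% = 13.970%
Mexico: 12.51% − 10.7% = 1.810%
Differential = 12.160% → 1216 basis points.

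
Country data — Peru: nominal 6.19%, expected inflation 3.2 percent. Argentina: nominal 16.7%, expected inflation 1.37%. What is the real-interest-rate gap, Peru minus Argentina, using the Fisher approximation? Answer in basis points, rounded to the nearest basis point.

-1234 basis points

Peru: 6.19% − 3.2% = 2.990%
Argentina: 16.7% − 1.37% = 15.330%
Differential = -12.340% → -1234 basis points.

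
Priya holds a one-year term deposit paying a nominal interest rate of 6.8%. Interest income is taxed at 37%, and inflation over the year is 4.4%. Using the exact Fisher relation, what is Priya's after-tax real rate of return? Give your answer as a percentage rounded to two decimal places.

After-tax nominal return = 6.8% × (1 − 0.37) = 4.2840%.
1 + r = 1.04284 / 1.04400 = 0.998889
After-tax real rate = 0.998889 − 1 → -0.11%.

-0.11%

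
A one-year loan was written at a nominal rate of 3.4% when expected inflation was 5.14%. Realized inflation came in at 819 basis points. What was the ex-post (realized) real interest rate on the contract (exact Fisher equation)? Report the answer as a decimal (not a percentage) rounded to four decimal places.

Ex-post: (1 + 0.0340)/(1 + 0.0819) − 1 = -4.4274%
So the realized real rate is -0.0443.

-0.0443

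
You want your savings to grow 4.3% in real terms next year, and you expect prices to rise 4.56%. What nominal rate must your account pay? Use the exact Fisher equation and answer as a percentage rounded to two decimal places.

(1 + i) = (1 + r)(1 + π) = 1.04300 × 1.04560 = 1.0905608
i = 1.0905608 − 1, so the required nominal rate is 9.06%.

9.06%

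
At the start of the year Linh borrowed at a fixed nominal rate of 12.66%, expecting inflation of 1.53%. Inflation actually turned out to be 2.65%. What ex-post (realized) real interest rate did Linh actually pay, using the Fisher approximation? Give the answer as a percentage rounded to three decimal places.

Ex-post: 12.66% − 2.65% = 10.010%
So the realized real rate is 10.010%.

10.010%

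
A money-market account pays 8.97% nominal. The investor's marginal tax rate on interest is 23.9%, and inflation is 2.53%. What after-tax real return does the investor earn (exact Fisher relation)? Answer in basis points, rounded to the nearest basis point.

After-tax nominal return = 8.97% × (1 − 0.239) = 6.82617%.
1 + r = 1.0682617 / 1.02530 = 1.041902
After-tax real rate = 1.041902 − 1 → 419 basis points.

419 basis points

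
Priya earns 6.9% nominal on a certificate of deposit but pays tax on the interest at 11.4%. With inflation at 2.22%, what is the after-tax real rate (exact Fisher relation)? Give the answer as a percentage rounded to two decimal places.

After-tax nominal return = 6.9% × (1 − 0.114) = 6.1134%.
1 + r = 1.061134 / 1.02220 = 1.038088
After-tax real rate = 1.038088 − 1 → 3.81%.

3.81%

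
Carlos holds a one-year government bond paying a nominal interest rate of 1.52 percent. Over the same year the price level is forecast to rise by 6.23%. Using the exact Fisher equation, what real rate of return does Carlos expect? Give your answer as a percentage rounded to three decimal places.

-4.434%

By the Fisher equation, 1 + r = (1 + i)/(1 + π).
1 + r = 1.01520 / 1.06230 = 0.955662
r = 0.955662 − 1 = -4.4338%, i.e. -4.434%.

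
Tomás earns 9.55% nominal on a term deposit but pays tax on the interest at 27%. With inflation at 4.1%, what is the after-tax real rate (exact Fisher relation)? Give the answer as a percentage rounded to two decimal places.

After-tax nominal return = 9.55% × (1 − 0.27) = 6.9715%.
1 + r = 1.069715 / 1.04100 = 1.027584
After-tax real rate = 1.027584 − 1 → 2.76%.

2.76%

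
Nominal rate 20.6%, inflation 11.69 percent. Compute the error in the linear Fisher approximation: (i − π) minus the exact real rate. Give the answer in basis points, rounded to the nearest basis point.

93 basis points

Approximate: r ≈ 20.600% − 11.690% = 8.9100%
Exact: (1 + 0.2060)/(1 + 0.1169) − 1 = 7.9774%
Error = 8.9100% − 7.9774% = 0.9326% → 93 basis points.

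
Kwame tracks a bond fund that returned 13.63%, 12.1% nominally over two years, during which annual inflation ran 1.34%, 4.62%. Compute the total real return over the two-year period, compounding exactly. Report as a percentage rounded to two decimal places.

20.14%

Compound the nominal returns: 1.1363 × 1.1210 = 1.273792.
Compound inflation: 1.0134 × 1.0462 = 1.060219.
Deflate: 1.273792 / 1.060219 = 1.201443.
Total real return = 1.201443 − 1 → 20.14%.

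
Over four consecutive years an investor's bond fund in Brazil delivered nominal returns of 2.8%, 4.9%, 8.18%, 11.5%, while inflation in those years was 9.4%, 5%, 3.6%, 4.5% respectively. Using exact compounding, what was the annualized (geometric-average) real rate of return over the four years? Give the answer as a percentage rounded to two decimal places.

Compound the nominal returns: 1.0280 × 1.0490 × 1.0818 × 1.1150 = 1.30073986.
Compound inflation: 1.0940 × 1.0500 × 1.0360 × 1.0450 = 1.24360559.
Deflate: 1.30073986 / 1.24360559 = 1.04594243.
Annualized real rate = 1.04594243^(1/4) − 1 = 1.1293% → 1.13%.

1.13%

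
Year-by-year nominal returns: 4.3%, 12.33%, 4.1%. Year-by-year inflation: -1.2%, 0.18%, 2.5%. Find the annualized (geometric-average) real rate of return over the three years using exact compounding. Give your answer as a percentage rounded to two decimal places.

6.33%

Nominal growth factor = 1.0430 × 1.1233 × 1.0410 = 1.21963758
Price-level growth factor = 0.9880 × 1.0018 × 1.0250 = 1.01452286
Real growth factor = 1.21963758 / 1.01452286 = 1.20217851
Annualized real rate = 1.20217851^(1/3) − 1 = 6.3301% → 6.33%.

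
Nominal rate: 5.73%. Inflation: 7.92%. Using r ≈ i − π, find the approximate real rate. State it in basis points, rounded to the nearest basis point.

r ≈ i − π = 5.73% − 7.92% = -219 basis points.

-219 basis points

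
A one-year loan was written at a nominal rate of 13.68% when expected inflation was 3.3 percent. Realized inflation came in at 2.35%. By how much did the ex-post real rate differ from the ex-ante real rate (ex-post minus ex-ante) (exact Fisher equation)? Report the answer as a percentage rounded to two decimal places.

Ex-ante: (1 + 0.1368)/(1 + 0.0330) − 1 = 10.0484%
Ex-post: (1 + 0.1368)/(1 + 0.0235) − 1 = 11.0699%
Difference (ex-post − ex-ante) = 1.0215% → 1.02%.

1.02%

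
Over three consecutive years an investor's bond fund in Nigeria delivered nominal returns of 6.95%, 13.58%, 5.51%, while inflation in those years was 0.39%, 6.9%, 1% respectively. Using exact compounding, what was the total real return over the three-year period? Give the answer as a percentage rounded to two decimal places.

18.25%

Nominal growth factor = 1.0695 × 1.1358 × 1.0551 = 1.281670
Price-level growth factor = 1.0039 × 1.0690 × 1.0100 = 1.083901
Real growth factor = 1.281670 / 1.083901 = 1.182461
Total real return = 1.182461 − 1 → 18.25%.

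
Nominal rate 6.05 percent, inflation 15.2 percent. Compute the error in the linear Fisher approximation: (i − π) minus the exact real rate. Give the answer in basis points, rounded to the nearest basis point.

Approximate: r ≈ 6.050% − 15.200% = -9.1500%
Exact: (1 + 0.0605)/(1 + 0.1520) − 1 = -7.9427%
Error = -9.1500% − (-7.9427%) = -1.2073% → -121 basis points.

-121 basis points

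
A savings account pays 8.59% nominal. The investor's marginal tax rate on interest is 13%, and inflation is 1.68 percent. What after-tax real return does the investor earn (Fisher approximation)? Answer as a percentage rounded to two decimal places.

5.79%

After-tax nominal return = 8.59% × (1 − 0.13) = 7.4733%.
r ≈ 7.4733% − 1.68% → 5.79%.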